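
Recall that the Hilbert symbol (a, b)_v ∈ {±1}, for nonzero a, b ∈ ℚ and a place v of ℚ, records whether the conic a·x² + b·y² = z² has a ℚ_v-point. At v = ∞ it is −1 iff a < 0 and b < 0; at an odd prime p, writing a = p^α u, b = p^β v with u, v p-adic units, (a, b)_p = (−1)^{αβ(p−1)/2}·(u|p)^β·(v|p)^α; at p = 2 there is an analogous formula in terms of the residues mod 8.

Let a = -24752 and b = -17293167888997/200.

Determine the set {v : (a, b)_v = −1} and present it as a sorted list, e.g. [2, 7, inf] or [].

(a, b) ≡ (-1547, -506) mod (ℚ^×)²; places V = {2, 5, 7, 11, 13, 17, 23, ∞}.
(a,b)_17: α=1, u≡6; β=2, v≡16 (mod 17); (6|17)=-1, (16|17)=+1; sign (−1)^0·-1^2·+1^1 = +1.
(a,b)_13: α=1, u≡7; β=6, v≡3 (mod 13); (7|13)=-1, (3|13)=+1; sign (−1)^0·-1^6·+1^1 = +1.
(a,b)_23: α=0, u≡19; β=1, v≡3 (mod 23); (19|23)=-1, (3|23)=+1; sign (−1)^0·-1^1·+1^0 = -1.
(a,b)_7: α=1, u≡6; β=2, v≡3 (mod 7); (6|7)=-1, (3|7)=-1; sign (−1)^0·-1^2·-1^1 = -1.
(a,b)_∞: sgn(-1547)=−, sgn(-506)=−, so -1.
(a,b)_5: α=0, u≡3; β=-2, v≡1 (mod 5); (3|5)=-1, (1|5)=+1; sign (−1)^0·-1^-2·+1^0 = +1.
(a,b)_11: α=0, u≡9; β=1, v≡4 (mod 11); (9|11)=+1, (4|11)=+1; sign (−1)^0·+1^1·+1^0 = +1.
(a,b)_2: α=4, β=-3; u≡5, v≡3 (mod 8); ε(u)ε(v)=0·1, αω(v)=4·1, βω(u)=-3·1; sum ≡ 1  ⇒  -1.
Ram(-1547, -506) = {2, 7, 23, ∞}; no ℚ_2-point on the conic.

[2, 7, 23, inf]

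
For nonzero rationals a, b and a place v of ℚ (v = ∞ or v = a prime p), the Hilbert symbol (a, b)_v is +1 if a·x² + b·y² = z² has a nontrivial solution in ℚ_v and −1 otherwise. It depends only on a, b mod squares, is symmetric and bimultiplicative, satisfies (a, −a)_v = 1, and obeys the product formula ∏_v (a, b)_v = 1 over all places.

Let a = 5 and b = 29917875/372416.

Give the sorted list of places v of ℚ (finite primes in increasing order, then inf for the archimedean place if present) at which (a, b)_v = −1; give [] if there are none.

[3, 5, 13, 17]

(a, b) ≡ (5, 36465) mod (ℚ^×)²; places V = {2, 3, 5, 11, 13, 17, 19, 23, ∞}.
(a,b)_11: α=0, u≡5; β=-1, v≡1 (mod 11); (5|11)=+1, (1|11)=+1; sign (−1)^0·+1^-1·+1^0 = +1.
(a,b)_13: α=0, u≡5; β=1, v≡10 (mod 13); (5|13)=-1, (10|13)=+1; sign (−1)^0·-1^1·+1^0 = -1.
(a,b)_3: α=0, u≡2; β=1, v≡2 (mod 3); (2|3)=-1, (2|3)=-1; sign (−1)^0·-1^1·-1^0 = -1.
(a,b)_∞: sgn(5)=+, sgn(36465)=+, so +1.
(a,b)_23: α=0, u≡5; β=-2, v≡20 (mod 23); (5|23)=-1, (20|23)=-1; sign (−1)^0·-1^-2·-1^0 = +1.
(a,b)_19: α=0, u≡5; β=2, v≡1 (mod 19); (5|19)=+1, (1|19)=+1; sign (−1)^0·+1^2·+1^0 = +1.
(a,b)_2: α=0, β=-6; u≡5, v≡1 (mod 8); ε(u)ε(v)=0·0, αω(v)=0·0, βω(u)=-6·1; sum ≡ 0  ⇒  +1.
(a,b)_5: α=1, u≡1; β=3, v≡3 (mod 5); (1|5)=+1, (3|5)=-1; sign (−1)^0·+1^3·-1^1 = -1.
(a,b)_17: α=0, u≡5; β=1, v≡11 (mod 17); (5|17)=-1, (11|17)=-1; sign (−1)^0·-1^1·-1^0 = -1.
(5, 36465 / ℚ) ramifies at {3, 5, 13, 17}: a division algebra.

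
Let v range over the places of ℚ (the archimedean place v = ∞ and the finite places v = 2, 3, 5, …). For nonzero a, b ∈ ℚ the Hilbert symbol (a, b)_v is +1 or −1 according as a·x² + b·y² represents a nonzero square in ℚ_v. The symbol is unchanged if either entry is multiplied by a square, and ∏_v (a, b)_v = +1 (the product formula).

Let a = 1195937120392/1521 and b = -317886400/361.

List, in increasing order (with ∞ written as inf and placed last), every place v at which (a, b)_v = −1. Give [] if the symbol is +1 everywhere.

(a, b) ≡ (430882, -198679) mod (ℚ^×)²; places V = {2, 3, 5, 7, 13, 17, 19, 23, 29, 31, ∞}.
(a,b)_31: α=0, u≡13; β=1, v≡20 (mod 31); (13|31)=-1, (20|31)=+1; sign (−1)^0·-1^1·+1^0 = -1.
(a,b)_∞: sgn(430882)=+, sgn(-198679)=−, so +1.
(a,b)_19: α=1, u≡16; β=-2, v≡16 (mod 19); (16|19)=+1, (16|19)=+1; sign (−1)^0·+1^-2·+1^1 = +1.
(a,b)_17: α=3, u≡15; β=1, v≡13 (mod 17); (15|17)=+1, (13|17)=+1; sign (−1)^0·+1^1·+1^3 = +1.
(a,b)_29: α=1, u≡14; β=1, v≡4 (mod 29); (14|29)=-1, (4|29)=+1; sign (−1)^0·-1^1·+1^1 = -1.
(a,b)_7: α=4, u≡2; β=0, v≡2 (mod 7); (2|7)=+1, (2|7)=+1; sign (−1)^0·+1^0·+1^4 = +1.
(a,b)_23: α=1, u≡9; β=0, v≡6 (mod 23); (9|23)=+1, (6|23)=+1; sign (−1)^0·+1^0·+1^1 = +1.
(a,b)_2: α=3, β=6; u≡1, v≡1 (mod 8); ε(u)ε(v)=0·0, αω(v)=3·0, βω(u)=6·0; sum ≡ 0  ⇒  +1.
(a,b)_3: α=-2, u≡1; β=0, v≡2 (mod 3); (1|3)=+1, (2|3)=-1; sign (−1)^0·+1^0·-1^-2 = +1.
(a,b)_13: α=-2, u≡3; β=1, v≡7 (mod 13); (3|13)=+1, (7|13)=-1; sign (−1)^0·+1^1·-1^-2 = +1.
(a,b)_5: α=0, u≡2; β=2, v≡4 (mod 5); (2|5)=-1, (4|5)=+1; sign (−1)^0·-1^2·+1^0 = +1.
Ram(430882, -198679) = {29, 31}; no ℚ_29-point on the conic.

[29, 31]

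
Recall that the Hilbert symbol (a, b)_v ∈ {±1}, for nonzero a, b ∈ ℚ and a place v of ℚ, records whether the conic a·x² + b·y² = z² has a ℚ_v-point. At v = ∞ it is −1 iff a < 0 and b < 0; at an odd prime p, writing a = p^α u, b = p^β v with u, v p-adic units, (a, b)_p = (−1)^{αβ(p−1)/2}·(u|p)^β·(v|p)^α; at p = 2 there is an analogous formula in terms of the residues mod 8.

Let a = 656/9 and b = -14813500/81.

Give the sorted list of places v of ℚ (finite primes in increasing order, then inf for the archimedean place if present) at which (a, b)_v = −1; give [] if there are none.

(a, b) ≡ (41, -148135) mod (ℚ^×)²; places V = {2, 3, 5, 13, 41, 43, 53, ∞}.
(a,b)_41: α=1, u≡20; β=0, v≡36 (mod 41); (20|41)=+1, (36|41)=+1; sign (−1)^0·+1^0·+1^1 = +1.
(a,b)_13: α=0, u≡5; β=1, v≡5 (mod 13); (5|13)=-1, (5|13)=-1; sign (−1)^0·-1^1·-1^0 = -1.
(a,b)_53: α=0, u≡14; β=1, v≡50 (mod 53); (14|53)=-1, (50|53)=-1; sign (−1)^0·-1^1·-1^0 = -1.
(a,b)_∞: sgn(41)=+, sgn(-148135)=−, so +1.
(a,b)_3: α=-2, u≡2; β=-4, v≡2 (mod 3); (2|3)=-1, (2|3)=-1; sign (−1)^0·-1^-4·-1^-2 = +1.
(a,b)_2: α=4, β=2; u≡1, v≡1 (mod 8); ε(u)ε(v)=0·0, αω(v)=4·0, βω(u)=2·0; sum ≡ 0  ⇒  +1.
(a,b)_5: α=0, u≡4; β=3, v≡2 (mod 5); (4|5)=+1, (2|5)=-1; sign (−1)^0·+1^3·-1^0 = +1.
(a,b)_43: α=0, u≡6; β=1, v≡14 (mod 43); (6|43)=+1, (14|43)=+1; sign (−1)^0·+1^1·+1^0 = +1.
|Ram(41, -148135)| = 2, even; anisotropic at {13, 53}.

[13, 53]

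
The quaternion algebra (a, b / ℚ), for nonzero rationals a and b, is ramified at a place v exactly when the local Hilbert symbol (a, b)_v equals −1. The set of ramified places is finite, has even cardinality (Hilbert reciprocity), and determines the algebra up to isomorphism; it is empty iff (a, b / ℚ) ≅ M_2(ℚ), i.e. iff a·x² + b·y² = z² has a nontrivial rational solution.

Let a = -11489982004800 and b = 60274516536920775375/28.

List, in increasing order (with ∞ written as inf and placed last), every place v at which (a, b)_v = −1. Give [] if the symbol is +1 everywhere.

Mod squares: a ≡ -17, b ≡ 14105. Check v ∈ {∞, 2, 3, 5, 7, 11, 13, 17, 31}.
v=11: a=11^0·(≡9), b=11^2·(≡3) mod 11; (9|11)=+1, (3|11)=+1; (−1)^{0·2·5}·(+1)^2·(+1)^0 = +1.
v=31: a=31^2·(≡19), b=31^3·(≡17) mod 31; (19|31)=+1, (17|31)=-1; (−1)^{2·3·15}·(+1)^3·(-1)^2 = +1.
v=∞: -17 < 0 and 14105 > 0  ⇒  (a,b)_∞ = +1.
v=5: a=5^2·(≡3), b=5^3·(≡1) mod 5; (3|5)=-1, (1|5)=+1; (−1)^{2·3·2}·(-1)^3·(+1)^2 = -1.
v=2: v_2(a)=6, v_2(b)=-2; units ≡ 7, 1 (mod 8); ε·ε+αω+βω = 1·0+6·0+-2·0 ≡ 0  ⇒  (a,b)_2 = +1.
v=13: a=13^2·(≡4), b=13^3·(≡8) mod 13; (4|13)=+1, (8|13)=-1; (−1)^{2·3·6}·(+1)^3·(-1)^2 = +1.
v=3: a=3^2·(≡1), b=3^6·(≡2) mod 3; (1|3)=+1, (2|3)=-1; (−1)^{2·6·1}·(+1)^6·(-1)^2 = +1.
v=7: a=7^0·(≡2), b=7^-1·(≡5) mod 7; (2|7)=+1, (5|7)=-1; (−1)^{0·-1·3}·(+1)^-1·(-1)^0 = +1.
v=17: a=17^3·(≡9), b=17^4·(≡10) mod 17; (9|17)=+1, (10|17)=-1; (−1)^{3·4·8}·(+1)^4·(-1)^3 = -1.
|Ram(-17, 14105)| = 2, even; anisotropic at {5, 17}.

[5, 17]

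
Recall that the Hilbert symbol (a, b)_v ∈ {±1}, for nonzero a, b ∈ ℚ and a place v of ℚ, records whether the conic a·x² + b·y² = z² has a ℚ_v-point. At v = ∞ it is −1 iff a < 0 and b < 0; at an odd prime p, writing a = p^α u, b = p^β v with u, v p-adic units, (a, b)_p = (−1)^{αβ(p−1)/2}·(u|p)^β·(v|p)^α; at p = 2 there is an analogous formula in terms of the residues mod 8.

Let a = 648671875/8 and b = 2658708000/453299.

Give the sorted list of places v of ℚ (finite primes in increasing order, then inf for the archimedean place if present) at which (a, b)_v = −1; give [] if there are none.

Mod squares: a ≡ 230, b ≡ 48070. Check v ∈ {∞, 2, 3, 5, 7, 11, 13, 19, 23, 29}.
v=19: a=19^2·(≡8), b=19^1·(≡12) mod 19; (8|19)=-1, (12|19)=-1; (−1)^{2·1·9}·(-1)^1·(-1)^2 = -1.
v=3: a=3^0·(≡2), b=3^2·(≡1) mod 3; (2|3)=-1, (1|3)=+1; (−1)^{0·2·1}·(-1)^2·(+1)^0 = +1.
v=∞: 230 > 0 and 48070 > 0  ⇒  (a,b)_∞ = +1.
v=29: a=29^0·(≡17), b=29^-2·(≡14) mod 29; (17|29)=-1, (14|29)=-1; (−1)^{0·-2·14}·(-1)^-2·(-1)^0 = +1.
v=2: v_2(a)=-3, v_2(b)=5; units ≡ 3, 3 (mod 8); ε·ε+αω+βω = 1·1+-3·1+5·1 ≡ 1  ⇒  (a,b)_2 = -1.
v=11: a=11^0·(≡2), b=11^-1·(≡1) mod 11; (2|11)=-1, (1|11)=+1; (−1)^{0·-1·5}·(-1)^-1·(+1)^0 = -1.
v=7: a=7^0·(≡5), b=7^-2·(≡1) mod 7; (5|7)=-1, (1|7)=+1; (−1)^{0·-2·3}·(-1)^-2·(+1)^0 = +1.
v=13: a=13^0·(≡9), b=13^2·(≡12) mod 13; (9|13)=+1, (12|13)=+1; (−1)^{0·2·6}·(+1)^2·(+1)^0 = +1.
v=23: a=23^1·(≡11), b=23^1·(≡20) mod 23; (11|23)=-1, (20|23)=-1; (−1)^{1·1·11}·(-1)^1·(-1)^1 = -1.
v=5: a=5^7·(≡1), b=5^3·(≡1) mod 5; (1|5)=+1, (1|5)=+1; (−1)^{7·3·2}·(+1)^3·(+1)^7 = +1.
(230, 48070 / ℚ) ramifies at {2, 11, 19, 23}: a division algebra.

[2, 11, 19, 23]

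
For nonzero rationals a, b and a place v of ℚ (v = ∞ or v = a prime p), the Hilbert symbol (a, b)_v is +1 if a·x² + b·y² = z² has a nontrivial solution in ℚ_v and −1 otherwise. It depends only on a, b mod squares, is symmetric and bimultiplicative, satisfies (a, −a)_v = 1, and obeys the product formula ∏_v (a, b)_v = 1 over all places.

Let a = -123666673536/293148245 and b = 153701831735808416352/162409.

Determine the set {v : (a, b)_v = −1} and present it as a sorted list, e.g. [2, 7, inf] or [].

[5, 37]

Mod squares: a ≡ -270470, b ≡ 1462. Check v ∈ {∞, 2, 3, 5, 7, 13, 17, 19, 31, 37, 43}.
v=17: a=17^1·(≡2), b=17^3·(≡2) mod 17; (2|17)=+1, (2|17)=+1; (−1)^{1·3·8}·(+1)^3·(+1)^1 = +1.
v=43: a=43^1·(≡10), b=43^3·(≡2) mod 43; (10|43)=+1, (2|43)=-1; (−1)^{1·3·21}·(+1)^3·(-1)^1 = +1.
v=2: v_2(a)=7, v_2(b)=5; units ≡ 5, 3 (mod 8); ε·ε+αω+βω = 0·1+7·1+5·1 ≡ 0  ⇒  (a,b)_2 = +1.
v=31: a=31^-2·(≡16), b=31^-2·(≡10) mod 31; (16|31)=+1, (10|31)=+1; (−1)^{-2·-2·15}·(+1)^-2·(+1)^-2 = +1.
v=37: a=37^1·(≡4), b=37^4·(≡5) mod 37; (4|37)=+1, (5|37)=-1; (−1)^{1·4·18}·(+1)^4·(-1)^1 = -1.
v=13: a=13^-2·(≡5), b=13^-2·(≡7) mod 13; (5|13)=-1, (7|13)=-1; (−1)^{-2·-2·6}·(-1)^-2·(-1)^-2 = +1.
v=5: a=5^-1·(≡1), b=5^0·(≡3) mod 5; (1|5)=+1, (3|5)=-1; (−1)^{-1·0·2}·(+1)^0·(-1)^-1 = -1.
v=19: a=19^-2·(≡3), b=19^0·(≡8) mod 19; (3|19)=-1, (8|19)=-1; (−1)^{-2·0·9}·(-1)^0·(-1)^-2 = +1.
v=∞: -270470 < 0 and 1462 > 0  ⇒  (a,b)_∞ = +1.
v=7: a=7^2·(≡6), b=7^0·(≡6) mod 7; (6|7)=-1, (6|7)=-1; (−1)^{2·0·3}·(-1)^0·(-1)^2 = +1.
v=3: a=3^6·(≡1), b=3^8·(≡1) mod 3; (1|3)=+1, (1|3)=+1; (−1)^{6·8·1}·(+1)^8·(+1)^6 = +1.
(-270470, 1462 / ℚ) ramifies at {5, 37}: a division algebra.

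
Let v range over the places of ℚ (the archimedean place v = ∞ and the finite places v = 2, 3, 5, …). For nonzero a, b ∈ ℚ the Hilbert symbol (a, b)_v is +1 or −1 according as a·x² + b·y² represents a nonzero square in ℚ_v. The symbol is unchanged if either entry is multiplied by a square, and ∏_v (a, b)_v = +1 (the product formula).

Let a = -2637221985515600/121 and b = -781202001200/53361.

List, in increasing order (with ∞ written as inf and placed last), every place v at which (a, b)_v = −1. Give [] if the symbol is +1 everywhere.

[41, inf]

(a, b) ≡ (-13340621, -695267) mod (ℚ^×)²; places V = {2, 3, 5, 7, 11, 19, 23, 37, 41, 43, 47, 53, ∞}.
(a,b)_7: α=1, u≡3; β=-2, v≡4 (mod 7); (3|7)=-1, (4|7)=+1; sign (−1)^0·-1^-2·+1^1 = +1.
(a,b)_41: α=1, u≡2; β=0, v≡28 (mod 41); (2|41)=+1, (28|41)=-1; sign (−1)^0·+1^0·-1^1 = -1.
(a,b)_53: α=0, u≡29; β=2, v≡43 (mod 53); (29|53)=+1, (43|53)=+1; sign (−1)^0·+1^2·+1^0 = +1.
(a,b)_11: α=-2, u≡1; β=-2, v≡6 (mod 11); (1|11)=+1, (6|11)=-1; sign (−1)^0·+1^-2·-1^-2 = +1.
(a,b)_19: α=2, u≡11; β=1, v≡6 (mod 19); (11|19)=+1, (6|19)=+1; sign (−1)^0·+1^1·+1^2 = +1.
(a,b)_37: α=2, u≡28; β=1, v≡15 (mod 37); (28|37)=+1, (15|37)=-1; sign (−1)^0·+1^1·-1^2 = +1.
(a,b)_3: α=0, u≡1; β=-2, v≡1 (mod 3); (1|3)=+1, (1|3)=+1; sign (−1)^0·+1^-2·+1^0 = +1.
(a,b)_47: α=1, u≡1; β=0, v≡28 (mod 47); (1|47)=+1, (28|47)=+1; sign (−1)^0·+1^0·+1^1 = +1.
(a,b)_5: α=2, u≡1; β=2, v≡2 (mod 5); (1|5)=+1, (2|5)=-1; sign (−1)^0·+1^2·-1^2 = +1.
(a,b)_43: α=1, u≡11; β=1, v≡5 (mod 43); (11|43)=+1, (5|43)=-1; sign (−1)^1·+1^1·-1^1 = +1.
(a,b)_23: α=1, u≡5; β=1, v≡18 (mod 23); (5|23)=-1, (18|23)=+1; sign (−1)^1·-1^1·+1^1 = +1.
(a,b)_∞: sgn(-13340621)=−, sgn(-695267)=−, so -1.
(a,b)_2: α=4, β=4; u≡3, v≡5 (mod 8); ε(u)ε(v)=1·0, αω(v)=4·1, βω(u)=4·1; sum ≡ 0  ⇒  +1.
(-13340621, -695267 / ℚ) ramifies at {41, ∞}: a division algebra.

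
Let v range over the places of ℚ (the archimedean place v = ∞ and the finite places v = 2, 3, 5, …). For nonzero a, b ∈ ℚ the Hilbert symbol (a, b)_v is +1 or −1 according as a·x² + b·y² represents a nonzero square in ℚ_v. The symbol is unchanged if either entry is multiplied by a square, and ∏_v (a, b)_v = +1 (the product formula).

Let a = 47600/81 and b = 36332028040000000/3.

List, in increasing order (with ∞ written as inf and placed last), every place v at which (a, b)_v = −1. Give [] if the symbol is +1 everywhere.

Mod squares: a ≡ 119, b ≡ 39270. Check v ∈ {∞, 2, 3, 5, 7, 11, 17}.
v=2: v_2(a)=4, v_2(b)=9; units ≡ 7, 3 (mod 8); ε·ε+αω+βω = 1·1+4·1+9·0 ≡ 1  ⇒  (a,b)_2 = -1.
v=11: a=11^0·(≡9), b=11^1·(≡2) mod 11; (9|11)=+1, (2|11)=-1; (−1)^{0·1·5}·(+1)^1·(-1)^0 = +1.
v=3: a=3^-4·(≡2), b=3^-1·(≡1) mod 3; (2|3)=-1, (1|3)=+1; (−1)^{-4·-1·1}·(-1)^-1·(+1)^-4 = -1.
v=17: a=17^1·(≡14), b=17^3·(≡2) mod 17; (14|17)=-1, (2|17)=+1; (−1)^{1·3·8}·(-1)^3·(+1)^1 = -1.
v=7: a=7^1·(≡6), b=7^5·(≡5) mod 7; (6|7)=-1, (5|7)=-1; (−1)^{1·5·3}·(-1)^5·(-1)^1 = -1.
v=∞: 119 > 0 and 39270 > 0  ⇒  (a,b)_∞ = +1.
v=5: a=5^2·(≡4), b=5^7·(≡4) mod 5; (4|5)=+1, (4|5)=+1; (−1)^{2·7·2}·(+1)^7·(+1)^2 = +1.
(119, 39270 / ℚ) ramifies at {2, 3, 7, 17}: a division algebra.

[2, 3, 7, 17]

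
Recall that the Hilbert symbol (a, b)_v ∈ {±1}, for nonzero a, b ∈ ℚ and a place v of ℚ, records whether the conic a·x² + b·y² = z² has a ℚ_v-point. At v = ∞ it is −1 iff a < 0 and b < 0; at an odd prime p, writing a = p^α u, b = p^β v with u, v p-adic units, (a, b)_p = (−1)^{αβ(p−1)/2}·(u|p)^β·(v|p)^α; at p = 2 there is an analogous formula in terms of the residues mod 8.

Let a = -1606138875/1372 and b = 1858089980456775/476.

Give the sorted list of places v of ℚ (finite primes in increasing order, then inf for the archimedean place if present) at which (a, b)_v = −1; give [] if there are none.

[3, 13]

Mod squares: a ≡ -45885, b ≡ 4641. Check v ∈ {∞, 2, 3, 5, 7, 11, 13, 17, 19, 23}.
v=13: a=13^0·(≡7), b=13^3·(≡6) mod 13; (7|13)=-1, (6|13)=-1; (−1)^{0·3·6}·(-1)^3·(-1)^0 = -1.
v=5: a=5^3·(≡2), b=5^2·(≡1) mod 5; (2|5)=-1, (1|5)=+1; (−1)^{3·2·2}·(-1)^2·(+1)^3 = +1.
v=23: a=23^1·(≡1), b=23^2·(≡1) mod 23; (1|23)=+1, (1|23)=+1; (−1)^{1·2·11}·(+1)^2·(+1)^1 = +1.
v=11: a=11^2·(≡7), b=11^0·(≡7) mod 11; (7|11)=-1, (7|11)=-1; (−1)^{2·0·5}·(-1)^0·(-1)^2 = +1.
v=∞: -45885 < 0 and 4641 > 0  ⇒  (a,b)_∞ = +1.
v=3: a=3^5·(≡2), b=3^11·(≡2) mod 3; (2|3)=-1, (2|3)=-1; (−1)^{5·11·1}·(-1)^11·(-1)^5 = -1.
v=17: a=17^0·(≡8), b=17^-1·(≡13) mod 17; (8|17)=+1, (13|17)=+1; (−1)^{0·-1·8}·(+1)^-1·(+1)^0 = +1.
v=2: v_2(a)=-2, v_2(b)=-2; units ≡ 3, 1 (mod 8); ε·ε+αω+βω = 1·0+-2·0+-2·1 ≡ 0  ⇒  (a,b)_2 = +1.
v=7: a=7^-3·(≡4), b=7^-1·(≡6) mod 7; (4|7)=+1, (6|7)=-1; (−1)^{-3·-1·3}·(+1)^-1·(-1)^-3 = +1.
v=19: a=19^1·(≡4), b=19^2·(≡6) mod 19; (4|19)=+1, (6|19)=+1; (−1)^{1·2·9}·(+1)^2·(+1)^1 = +1.
|Ram(-45885, 4641)| = 2, even; anisotropic at {3, 13}.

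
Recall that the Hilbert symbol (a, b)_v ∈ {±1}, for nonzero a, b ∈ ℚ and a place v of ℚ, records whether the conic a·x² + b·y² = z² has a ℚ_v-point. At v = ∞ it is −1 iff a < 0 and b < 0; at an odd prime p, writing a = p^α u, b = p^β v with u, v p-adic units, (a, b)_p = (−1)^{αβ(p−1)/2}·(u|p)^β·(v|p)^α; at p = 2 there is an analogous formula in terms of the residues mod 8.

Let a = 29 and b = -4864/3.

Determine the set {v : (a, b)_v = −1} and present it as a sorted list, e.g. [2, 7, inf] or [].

(a, b) ≡ (29, -57) mod (ℚ^×)²; places V = {2, 3, 19, 29, ∞}.
(a,b)_19: α=0, u≡10; β=1, v≡16 (mod 19); (10|19)=-1, (16|19)=+1; sign (−1)^0·-1^1·+1^0 = -1.
(a,b)_3: α=0, u≡2; β=-1, v≡2 (mod 3); (2|3)=-1, (2|3)=-1; sign (−1)^0·-1^-1·-1^0 = -1.
(a,b)_∞: sgn(29)=+, sgn(-57)=−, so +1.
(a,b)_29: α=1, u≡1; β=0, v≡22 (mod 29); (1|29)=+1, (22|29)=+1; sign (−1)^0·+1^0·+1^1 = +1.
(a,b)_2: α=0, β=8; u≡5, v≡7 (mod 8); ε(u)ε(v)=0·1, αω(v)=0·0, βω(u)=8·1; sum ≡ 0  ⇒  +1.
Ram(29, -57) = {3, 19}; no ℚ_3-point on the conic.

[3, 19]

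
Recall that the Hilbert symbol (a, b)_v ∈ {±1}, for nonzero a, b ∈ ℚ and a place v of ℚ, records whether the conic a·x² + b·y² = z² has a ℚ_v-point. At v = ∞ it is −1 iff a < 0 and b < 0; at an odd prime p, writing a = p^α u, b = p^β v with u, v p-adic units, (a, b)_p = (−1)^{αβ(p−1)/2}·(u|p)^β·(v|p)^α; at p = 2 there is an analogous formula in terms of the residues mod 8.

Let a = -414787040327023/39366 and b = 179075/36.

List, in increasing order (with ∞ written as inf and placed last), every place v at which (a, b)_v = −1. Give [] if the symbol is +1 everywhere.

(a, b) ≡ (-20202, 7163) mod (ℚ^×)²; places V = {2, 3, 5, 7, 13, 19, 29, 37, ∞}.
(a,b)_2: α=-1, β=-2; u≡3, v≡3 (mod 8); ε(u)ε(v)=1·1, αω(v)=-1·1, βω(u)=-2·1; sum ≡ 0  ⇒  +1.
(a,b)_5: α=0, u≡2; β=2, v≡3 (mod 5); (2|5)=-1, (3|5)=-1; sign (−1)^0·-1^2·-1^0 = +1.
(a,b)_∞: sgn(-20202)=−, sgn(7163)=+, so +1.
(a,b)_7: α=5, u≡3; β=0, v≡1 (mod 7); (3|7)=-1, (1|7)=+1; sign (−1)^0·-1^0·+1^5 = +1.
(a,b)_3: α=-9, u≡1; β=-2, v≡2 (mod 3); (1|3)=+1, (2|3)=-1; sign (−1)^0·+1^-2·-1^-9 = -1.
(a,b)_19: α=2, u≡12; β=1, v≡9 (mod 19); (12|19)=-1, (9|19)=+1; sign (−1)^0·-1^1·+1^2 = -1.
(a,b)_37: α=1, u≡9; β=0, v≡5 (mod 37); (9|37)=+1, (5|37)=-1; sign (−1)^0·+1^0·-1^1 = -1.
(a,b)_29: α=2, u≡26; β=1, v≡8 (mod 29); (26|29)=-1, (8|29)=-1; sign (−1)^0·-1^1·-1^2 = -1.
(a,b)_13: α=3, u≡2; β=1, v≡6 (mod 13); (2|13)=-1, (6|13)=-1; sign (−1)^0·-1^1·-1^3 = +1.
|Ram(-20202, 7163)| = 4, even; anisotropic at {3, 19, 29, 37}.

[3, 19, 29, 37]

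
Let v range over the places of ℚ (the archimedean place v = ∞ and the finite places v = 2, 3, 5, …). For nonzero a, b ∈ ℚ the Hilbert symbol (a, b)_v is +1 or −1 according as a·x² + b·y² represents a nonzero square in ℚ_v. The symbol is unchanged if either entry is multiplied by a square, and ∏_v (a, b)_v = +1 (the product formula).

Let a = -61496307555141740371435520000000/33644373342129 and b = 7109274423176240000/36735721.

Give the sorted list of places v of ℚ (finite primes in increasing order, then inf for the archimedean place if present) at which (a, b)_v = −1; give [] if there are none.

(a, b) ≡ (-17630, 14) mod (ℚ^×)²; places V = {2, 3, 5, 7, 11, 19, 29, 37, 41, 43, 47, ∞}.
(a,b)_3: α=-2, u≡1; β=0, v≡2 (mod 3); (1|3)=+1, (2|3)=-1; sign (−1)^0·+1^0·-1^-2 = +1.
(a,b)_43: α=5, u≡37; β=4, v≡4 (mod 43); (37|43)=-1, (4|43)=+1; sign (−1)^0·-1^4·+1^5 = +1.
(a,b)_∞: sgn(-17630)=−, sgn(14)=+, so +1.
(a,b)_19: α=-2, u≡2; β=-2, v≡10 (mod 19); (2|19)=-1, (10|19)=-1; sign (−1)^0·-1^-2·-1^-2 = +1.
(a,b)_2: α=19, β=7; u≡1, v≡7 (mod 8); ε(u)ε(v)=0·1, αω(v)=19·0, βω(u)=7·0; sum ≡ 0  ⇒  +1.
(a,b)_41: α=3, u≡21; β=2, v≡26 (mod 41); (21|41)=+1, (26|41)=-1; sign (−1)^0·+1^2·-1^3 = -1.
(a,b)_29: α=-4, u≡2; β=-2, v≡27 (mod 29); (2|29)=-1, (27|29)=-1; sign (−1)^0·-1^-2·-1^-4 = +1.
(a,b)_7: α=2, u≡5; β=1, v≡2 (mod 7); (5|7)=-1, (2|7)=+1; sign (−1)^0·-1^1·+1^2 = -1.
(a,b)_47: α=2, u≡12; β=2, v≡42 (mod 47); (12|47)=+1, (42|47)=+1; sign (−1)^0·+1^2·+1^2 = +1.
(a,b)_37: α=2, u≡18; β=0, v≡13 (mod 37); (18|37)=-1, (13|37)=-1; sign (−1)^0·-1^0·-1^2 = +1.
(a,b)_5: α=7, u≡1; β=4, v≡4 (mod 5); (1|5)=+1, (4|5)=+1; sign (−1)^0·+1^4·+1^7 = +1.
(a,b)_11: α=-4, u≡1; β=-2, v≡4 (mod 11); (1|11)=+1, (4|11)=+1; sign (−1)^0·+1^-2·+1^-4 = +1.
|Ram(-17630, 14)| = 2, even; anisotropic at {7, 41}.

[7, 41]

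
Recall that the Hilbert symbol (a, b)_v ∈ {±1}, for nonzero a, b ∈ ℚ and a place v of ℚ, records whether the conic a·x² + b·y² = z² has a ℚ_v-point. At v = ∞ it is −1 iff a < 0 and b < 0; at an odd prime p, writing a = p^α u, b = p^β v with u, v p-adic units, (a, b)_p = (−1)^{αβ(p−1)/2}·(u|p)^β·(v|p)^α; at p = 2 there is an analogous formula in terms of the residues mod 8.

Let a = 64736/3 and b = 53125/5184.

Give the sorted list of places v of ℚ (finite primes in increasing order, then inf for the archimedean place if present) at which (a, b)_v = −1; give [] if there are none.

Mod squares: a ≡ 42, b ≡ 85. Check v ∈ {∞, 2, 3, 5, 7, 17}.
v=5: a=5^0·(≡2), b=5^5·(≡3) mod 5; (2|5)=-1, (3|5)=-1; (−1)^{0·5·2}·(-1)^5·(-1)^0 = -1.
v=7: a=7^1·(≡5), b=7^0·(≡4) mod 7; (5|7)=-1, (4|7)=+1; (−1)^{1·0·3}·(-1)^0·(+1)^1 = +1.
v=2: v_2(a)=5, v_2(b)=-6; units ≡ 5, 5 (mod 8); ε·ε+αω+βω = 0·0+5·1+-6·1 ≡ 1  ⇒  (a,b)_2 = -1.
v=∞: 42 > 0 and 85 > 0  ⇒  (a,b)_∞ = +1.
v=3: a=3^-1·(≡2), b=3^-4·(≡1) mod 3; (2|3)=-1, (1|3)=+1; (−1)^{-1·-4·1}·(-1)^-4·(+1)^-1 = +1.
v=17: a=17^2·(≡1), b=17^1·(≡3) mod 17; (1|17)=+1, (3|17)=-1; (−1)^{2·1·8}·(+1)^1·(-1)^2 = +1.
|Ram(42, 85)| = 2, even; anisotropic at {2, 5}.

[2, 5]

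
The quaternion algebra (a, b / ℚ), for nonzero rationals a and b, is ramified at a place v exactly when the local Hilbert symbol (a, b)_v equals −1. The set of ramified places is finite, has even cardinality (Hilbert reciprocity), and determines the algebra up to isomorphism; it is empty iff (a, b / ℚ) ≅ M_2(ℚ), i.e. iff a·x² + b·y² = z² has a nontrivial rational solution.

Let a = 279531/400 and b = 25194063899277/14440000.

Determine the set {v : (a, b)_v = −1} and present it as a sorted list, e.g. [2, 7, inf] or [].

[13, 17, 29, 41]

(a, b) ≡ (3451, 533) mod (ℚ^×)²; places V = {2, 3, 5, 7, 13, 17, 19, 29, 41, ∞}.
(a,b)_2: α=-4, β=-6; u≡3, v≡5 (mod 8); ε(u)ε(v)=1·0, αω(v)=-4·1, βω(u)=-6·1; sum ≡ 0  ⇒  +1.
(a,b)_13: α=0, u≡7; β=1, v≡5 (mod 13); (7|13)=-1, (5|13)=-1; sign (−1)^0·-1^1·-1^0 = -1.
(a,b)_3: α=4, u≡1; β=4, v≡2 (mod 3); (1|3)=+1, (2|3)=-1; sign (−1)^0·+1^4·-1^4 = +1.
(a,b)_∞: sgn(3451)=+, sgn(533)=+, so +1.
(a,b)_41: α=0, u≡13; β=1, v≡14 (mod 41); (13|41)=-1, (14|41)=-1; sign (−1)^0·-1^1·-1^0 = -1.
(a,b)_29: α=1, u≡3; β=2, v≡10 (mod 29); (3|29)=-1, (10|29)=-1; sign (−1)^0·-1^2·-1^1 = -1.
(a,b)_7: α=1, u≡5; β=4, v≡1 (mod 7); (5|7)=-1, (1|7)=+1; sign (−1)^0·-1^4·+1^1 = +1.
(a,b)_17: α=1, u≡8; β=2, v≡5 (mod 17); (8|17)=+1, (5|17)=-1; sign (−1)^0·+1^2·-1^1 = -1.
(a,b)_19: α=0, u≡3; β=-2, v≡7 (mod 19); (3|19)=-1, (7|19)=+1; sign (−1)^0·-1^-2·+1^0 = +1.
(a,b)_5: α=-2, u≡1; β=-4, v≡3 (mod 5); (1|5)=+1, (3|5)=-1; sign (−1)^0·+1^-4·-1^-2 = +1.
|Ram(3451, 533)| = 4, even; anisotropic at {13, 17, 29, 41}.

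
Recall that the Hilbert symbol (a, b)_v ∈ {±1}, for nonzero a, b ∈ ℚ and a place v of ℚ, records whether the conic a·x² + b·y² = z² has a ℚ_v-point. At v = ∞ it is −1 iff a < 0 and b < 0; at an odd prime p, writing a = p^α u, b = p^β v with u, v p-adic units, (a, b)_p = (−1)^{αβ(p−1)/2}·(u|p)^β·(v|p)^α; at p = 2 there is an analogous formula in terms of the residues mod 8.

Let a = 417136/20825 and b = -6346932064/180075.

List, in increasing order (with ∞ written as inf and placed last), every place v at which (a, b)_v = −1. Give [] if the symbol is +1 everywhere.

(a, b) ≡ (527, -81282) mod (ℚ^×)²; places V = {2, 3, 5, 7, 11, 17, 19, 23, 29, 31, ∞}.
(a,b)_19: α=0, u≡10; β=1, v≡17 (mod 19); (10|19)=-1, (17|19)=+1; sign (−1)^0·-1^1·+1^0 = -1.
(a,b)_5: α=-2, u≡2; β=-2, v≡2 (mod 5); (2|5)=-1, (2|5)=-1; sign (−1)^0·-1^-2·-1^-2 = +1.
(a,b)_11: α=0, u≡8; β=4, v≡10 (mod 11); (8|11)=-1, (10|11)=-1; sign (−1)^0·-1^4·-1^0 = +1.
(a,b)_∞: sgn(527)=+, sgn(-81282)=−, so +1.
(a,b)_7: α=-2, u≡4; β=-4, v≡2 (mod 7); (4|7)=+1, (2|7)=+1; sign (−1)^0·+1^-4·+1^-2 = +1.
(a,b)_17: α=-1, u≡7; β=0, v≡14 (mod 17); (7|17)=-1, (14|17)=-1; sign (−1)^0·-1^0·-1^-1 = -1.
(a,b)_2: α=4, β=5; u≡7, v≡7 (mod 8); ε(u)ε(v)=1·1, αω(v)=4·0, βω(u)=5·0; sum ≡ 1  ⇒  -1.
(a,b)_3: α=0, u≡2; β=-1, v≡2 (mod 3); (2|3)=-1, (2|3)=-1; sign (−1)^0·-1^-1·-1^0 = -1.
(a,b)_29: α=2, u≡1; β=0, v≡20 (mod 29); (1|29)=+1, (20|29)=+1; sign (−1)^0·+1^0·+1^2 = +1.
(a,b)_23: α=0, u≡10; β=1, v≡8 (mod 23); (10|23)=-1, (8|23)=+1; sign (−1)^0·-1^1·+1^0 = -1.
(a,b)_31: α=1, u≡13; β=1, v≡30 (mod 31); (13|31)=-1, (30|31)=-1; sign (−1)^1·-1^1·-1^1 = -1.
Ram(527, -81282) = {2, 3, 17, 19, 23, 31}; no ℚ_2-point on the conic.

[2, 3, 17, 19, 23, 31]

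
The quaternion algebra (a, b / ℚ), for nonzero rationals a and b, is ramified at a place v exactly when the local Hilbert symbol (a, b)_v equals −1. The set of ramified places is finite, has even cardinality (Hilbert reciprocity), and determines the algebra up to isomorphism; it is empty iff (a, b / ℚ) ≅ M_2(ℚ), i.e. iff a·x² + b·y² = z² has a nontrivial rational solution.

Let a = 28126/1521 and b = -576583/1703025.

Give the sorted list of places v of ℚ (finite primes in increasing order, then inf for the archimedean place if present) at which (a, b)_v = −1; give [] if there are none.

Mod squares: a ≡ 574, b ≡ -7. Check v ∈ {∞, 2, 3, 5, 7, 13, 29, 41}.
v=5: a=5^0·(≡1), b=5^-2·(≡2) mod 5; (1|5)=+1, (2|5)=-1; (−1)^{0·-2·2}·(+1)^-2·(-1)^0 = +1.
v=7: a=7^3·(≡6), b=7^3·(≡3) mod 7; (6|7)=-1, (3|7)=-1; (−1)^{3·3·3}·(-1)^3·(-1)^3 = -1.
v=13: a=13^-2·(≡8), b=13^0·(≡7) mod 13; (8|13)=-1, (7|13)=-1; (−1)^{-2·0·6}·(-1)^0·(-1)^-2 = +1.
v=∞: 574 > 0 and -7 < 0  ⇒  (a,b)_∞ = +1.
v=3: a=3^-2·(≡1), b=3^-4·(≡2) mod 3; (1|3)=+1, (2|3)=-1; (−1)^{-2·-4·1}·(+1)^-4·(-1)^-2 = +1.
v=41: a=41^1·(≡28), b=41^2·(≡34) mod 41; (28|41)=-1, (34|41)=-1; (−1)^{1·2·20}·(-1)^2·(-1)^1 = -1.
v=29: a=29^0·(≡22), b=29^-2·(≡1) mod 29; (22|29)=+1, (1|29)=+1; (−1)^{0·-2·14}·(+1)^-2·(+1)^0 = +1.
v=2: v_2(a)=1, v_2(b)=0; units ≡ 7, 1 (mod 8); ε·ε+αω+βω = 1·0+1·0+0·0 ≡ 0  ⇒  (a,b)_2 = +1.
(574, -7 / ℚ) ramifies at {7, 41}: a division algebra.

[7, 41]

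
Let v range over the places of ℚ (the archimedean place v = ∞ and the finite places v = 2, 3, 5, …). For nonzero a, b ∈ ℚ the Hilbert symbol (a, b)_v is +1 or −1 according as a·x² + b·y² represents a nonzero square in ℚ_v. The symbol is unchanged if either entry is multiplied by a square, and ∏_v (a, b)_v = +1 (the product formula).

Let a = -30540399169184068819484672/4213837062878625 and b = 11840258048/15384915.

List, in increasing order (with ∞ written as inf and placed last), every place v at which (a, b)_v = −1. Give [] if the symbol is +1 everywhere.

[5, 7, 29, 47]

(a, b) ≡ (-2487765, 1645) mod (ℚ^×)²; places V = {2, 3, 5, 7, 13, 17, 19, 29, 31, 43, 47, ∞}.
(a,b)_31: α=2, u≡1; β=2, v≡14 (mod 31); (1|31)=+1, (14|31)=+1; sign (−1)^0·+1^2·+1^2 = +1.
(a,b)_3: α=-5, u≡2; β=-2, v≡1 (mod 3); (2|3)=-1, (1|3)=+1; sign (−1)^0·-1^-2·+1^-5 = +1.
(a,b)_19: α=1, u≡3; β=0, v≡6 (mod 19); (3|19)=-1, (6|19)=+1; sign (−1)^0·-1^0·+1^1 = +1.
(a,b)_17: α=-2, u≡1; β=-2, v≡16 (mod 17); (1|17)=+1, (16|17)=+1; sign (−1)^0·+1^-2·+1^-2 = +1.
(a,b)_29: α=1, u≡10; β=0, v≡17 (mod 29); (10|29)=-1, (17|29)=-1; sign (−1)^0·-1^0·-1^1 = -1.
(a,b)_47: α=4, u≡11; β=1, v≡10 (mod 47); (11|47)=-1, (10|47)=-1; sign (−1)^0·-1^1·-1^4 = -1.
(a,b)_∞: sgn(-2487765)=−, sgn(1645)=+, so +1.
(a,b)_43: α=1, u≡25; β=0, v≡6 (mod 43); (25|43)=+1, (6|43)=+1; sign (−1)^0·+1^0·+1^1 = +1.
(a,b)_5: α=-3, u≡2; β=-1, v≡1 (mod 5); (2|5)=-1, (1|5)=+1; sign (−1)^0·-1^-1·+1^-3 = -1.
(a,b)_7: α=-5, u≡1; β=-1, v≡4 (mod 7); (1|7)=+1, (4|7)=+1; sign (−1)^1·+1^-1·+1^-5 = -1.
(a,b)_2: α=38, β=18; u≡3, v≡5 (mod 8); ε(u)ε(v)=1·0, αω(v)=38·1, βω(u)=18·1; sum ≡ 0  ⇒  +1.
(a,b)_13: α=-4, u≡8; β=-2, v≡11 (mod 13); (8|13)=-1, (11|13)=-1; sign (−1)^0·-1^-2·-1^-4 = +1.
(-2487765, 1645 / ℚ) ramifies at {5, 7, 29, 47}: a division algebra.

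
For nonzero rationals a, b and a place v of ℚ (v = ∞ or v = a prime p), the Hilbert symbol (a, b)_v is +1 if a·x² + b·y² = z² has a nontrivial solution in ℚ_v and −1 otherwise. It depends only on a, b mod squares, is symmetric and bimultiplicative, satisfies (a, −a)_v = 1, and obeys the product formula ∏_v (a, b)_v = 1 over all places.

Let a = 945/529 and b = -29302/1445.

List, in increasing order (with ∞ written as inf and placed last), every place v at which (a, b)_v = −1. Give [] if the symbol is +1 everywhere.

[5, 7]

(a, b) ≡ (105, -2990) mod (ℚ^×)²; places V = {2, 3, 5, 7, 13, 17, 23, ∞}.
(a,b)_7: α=1, u≡4; β=2, v≡6 (mod 7); (4|7)=+1, (6|7)=-1; sign (−1)^0·+1^2·-1^1 = -1.
(a,b)_2: α=0, β=1; u≡1, v≡1 (mod 8); ε(u)ε(v)=0·0, αω(v)=0·0, βω(u)=1·0; sum ≡ 0  ⇒  +1.
(a,b)_13: α=0, u≡1; β=1, v≡4 (mod 13); (1|13)=+1, (4|13)=+1; sign (−1)^0·+1^1·+1^0 = +1.
(a,b)_3: α=3, u≡2; β=0, v≡1 (mod 3); (2|3)=-1, (1|3)=+1; sign (−1)^0·-1^0·+1^3 = +1.
(a,b)_17: α=0, u≡5; β=-2, v≡8 (mod 17); (5|17)=-1, (8|17)=+1; sign (−1)^0·-1^-2·+1^0 = +1.
(a,b)_23: α=-2, u≡2; β=1, v≡8 (mod 23); (2|23)=+1, (8|23)=+1; sign (−1)^0·+1^1·+1^-2 = +1.
(a,b)_∞: sgn(105)=+, sgn(-2990)=−, so +1.
(a,b)_5: α=1, u≡1; β=-1, v≡2 (mod 5); (1|5)=+1, (2|5)=-1; sign (−1)^0·+1^-1·-1^1 = -1.
Ram(105, -2990) = {5, 7}; no ℚ_5-point on the conic.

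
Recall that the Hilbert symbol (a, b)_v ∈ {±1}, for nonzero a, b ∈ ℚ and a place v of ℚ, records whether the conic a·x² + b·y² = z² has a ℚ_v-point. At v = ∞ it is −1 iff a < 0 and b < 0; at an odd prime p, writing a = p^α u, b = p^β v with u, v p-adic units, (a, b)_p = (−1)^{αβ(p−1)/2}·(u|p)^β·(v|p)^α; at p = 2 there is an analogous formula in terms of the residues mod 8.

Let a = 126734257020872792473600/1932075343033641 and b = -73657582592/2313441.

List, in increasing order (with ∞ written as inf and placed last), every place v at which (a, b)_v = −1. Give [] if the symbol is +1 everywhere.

[]

Mod squares: a ≡ 34, b ≡ -17. Check v ∈ {∞, 2, 3, 5, 11, 13, 17, 19, 31}.
v=5: a=5^2·(≡4), b=5^0·(≡3) mod 5; (4|5)=+1, (3|5)=-1; (−1)^{2·0·2}·(+1)^0·(-1)^2 = +1.
v=19: a=19^-2·(≡14), b=19^0·(≡14) mod 19; (14|19)=-1, (14|19)=-1; (−1)^{-2·0·9}·(-1)^0·(-1)^-2 = +1.
v=3: a=3^-8·(≡1), b=3^-4·(≡1) mod 3; (1|3)=+1, (1|3)=+1; (−1)^{-8·-4·1}·(+1)^-4·(+1)^-8 = +1.
v=11: a=11^6·(≡3), b=11^4·(≡9) mod 11; (3|11)=+1, (9|11)=+1; (−1)^{6·4·5}·(+1)^4·(+1)^6 = +1.
v=∞: 34 > 0 and -17 < 0  ⇒  (a,b)_∞ = +1.
v=17: a=17^5·(≡16), b=17^3·(≡4) mod 17; (16|17)=+1, (4|17)=+1; (−1)^{5·3·8}·(+1)^3·(+1)^5 = +1.
v=13: a=13^-8·(≡11), b=13^-4·(≡10) mod 13; (11|13)=-1, (10|13)=+1; (−1)^{-8·-4·6}·(-1)^-4·(+1)^-8 = +1.
v=2: v_2(a)=21, v_2(b)=10; units ≡ 1, 7 (mod 8); ε·ε+αω+βω = 0·1+21·0+10·0 ≡ 0  ⇒  (a,b)_2 = +1.
v=31: a=31^2·(≡24), b=31^0·(≡5) mod 31; (24|31)=-1, (5|31)=+1; (−1)^{2·0·15}·(-1)^0·(+1)^2 = +1.
Every local symbol is +1, so the conic 34·x² + -17·y² = z² has ℚ_v-points for all v and hence a ℚ-point; (a, b / ℚ) ≅ M_2(ℚ).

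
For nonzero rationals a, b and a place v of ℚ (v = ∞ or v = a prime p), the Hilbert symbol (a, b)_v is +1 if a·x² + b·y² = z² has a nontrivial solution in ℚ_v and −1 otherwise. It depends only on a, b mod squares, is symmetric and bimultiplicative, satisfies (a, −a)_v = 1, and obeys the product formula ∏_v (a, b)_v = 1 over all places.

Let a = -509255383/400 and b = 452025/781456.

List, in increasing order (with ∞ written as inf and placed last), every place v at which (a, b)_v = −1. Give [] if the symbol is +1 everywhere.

[13, 17]

(a, b) ≡ (-10392967, 41) mod (ℚ^×)²; places V = {2, 3, 5, 7, 13, 17, 31, 37, 41, ∞}.
(a,b)_37: α=1, u≡20; β=0, v≡9 (mod 37); (20|37)=-1, (9|37)=+1; sign (−1)^0·-1^0·+1^1 = +1.
(a,b)_5: α=-2, u≡2; β=2, v≡1 (mod 5); (2|5)=-1, (1|5)=+1; sign (−1)^0·-1^2·+1^-2 = +1.
(a,b)_∞: sgn(-10392967)=−, sgn(41)=+, so +1.
(a,b)_31: α=1, u≡14; β=0, v≡25 (mod 31); (14|31)=+1, (25|31)=+1; sign (−1)^0·+1^0·+1^1 = +1.
(a,b)_41: α=1, u≡20; β=1, v≡1 (mod 41); (20|41)=+1, (1|41)=+1; sign (−1)^0·+1^1·+1^1 = +1.
(a,b)_3: α=0, u≡2; β=2, v≡2 (mod 3); (2|3)=-1, (2|3)=-1; sign (−1)^0·-1^2·-1^0 = +1.
(a,b)_7: α=2, u≡3; β=2, v≡5 (mod 7); (3|7)=-1, (5|7)=-1; sign (−1)^0·-1^2·-1^2 = +1.
(a,b)_17: α=1, u≡5; β=-2, v≡12 (mod 17); (5|17)=-1, (12|17)=-1; sign (−1)^0·-1^-2·-1^1 = -1.
(a,b)_2: α=-4, β=-4; u≡1, v≡1 (mod 8); ε(u)ε(v)=0·0, αω(v)=-4·0, βω(u)=-4·0; sum ≡ 0  ⇒  +1.
(a,b)_13: α=1, u≡2; β=-2, v≡6 (mod 13); (2|13)=-1, (6|13)=-1; sign (−1)^0·-1^-2·-1^1 = -1.
|Ram(-10392967, 41)| = 2, even; anisotropic at {13, 17}.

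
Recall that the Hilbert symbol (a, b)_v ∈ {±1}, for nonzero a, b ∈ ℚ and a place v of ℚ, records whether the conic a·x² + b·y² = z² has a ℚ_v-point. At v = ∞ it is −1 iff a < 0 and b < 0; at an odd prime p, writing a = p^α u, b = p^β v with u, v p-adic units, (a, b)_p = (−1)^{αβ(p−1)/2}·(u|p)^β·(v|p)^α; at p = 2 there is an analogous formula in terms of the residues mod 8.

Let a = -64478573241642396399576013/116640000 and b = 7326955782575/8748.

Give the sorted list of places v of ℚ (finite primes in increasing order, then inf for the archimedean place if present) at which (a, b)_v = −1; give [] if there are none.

Mod squares: a ≡ -13, b ≡ 25143261. Check v ∈ {∞, 2, 3, 5, 7, 11, 13, 17, 29, 43, 47}.
v=∞: -13 < 0 and 25143261 > 0  ⇒  (a,b)_∞ = +1.
v=7: a=7^4·(≡4), b=7^0·(≡6) mod 7; (4|7)=+1, (6|7)=-1; (−1)^{4·0·3}·(+1)^0·(-1)^4 = +1.
v=5: a=5^-4·(≡3), b=5^2·(≡1) mod 5; (3|5)=-1, (1|5)=+1; (−1)^{-4·2·2}·(-1)^2·(+1)^-4 = +1.
v=13: a=13^3·(≡3), b=13^1·(≡10) mod 13; (3|13)=+1, (10|13)=+1; (−1)^{3·1·6}·(+1)^1·(+1)^3 = +1.
v=3: a=3^-6·(≡2), b=3^-7·(≡2) mod 3; (2|3)=-1, (2|3)=-1; (−1)^{-6·-7·1}·(-1)^-7·(-1)^-6 = -1.
v=11: a=11^4·(≡9), b=11^3·(≡6) mod 11; (9|11)=+1, (6|11)=-1; (−1)^{4·3·5}·(+1)^3·(-1)^4 = +1.
v=29: a=29^4·(≡7), b=29^1·(≡22) mod 29; (7|29)=+1, (22|29)=+1; (−1)^{4·1·14}·(+1)^1·(+1)^4 = +1.
v=17: a=17^2·(≡9), b=17^2·(≡10) mod 17; (9|17)=+1, (10|17)=-1; (−1)^{2·2·8}·(+1)^2·(-1)^2 = +1.
v=43: a=43^2·(≡5), b=43^1·(≡11) mod 43; (5|43)=-1, (11|43)=+1; (−1)^{2·1·21}·(-1)^1·(+1)^2 = -1.
v=2: v_2(a)=-8, v_2(b)=-2; units ≡ 3, 5 (mod 8); ε·ε+αω+βω = 1·0+-8·1+-2·1 ≡ 0  ⇒  (a,b)_2 = +1.
v=47: a=47^2·(≡14), b=47^1·(≡36) mod 47; (14|47)=+1, (36|47)=+1; (−1)^{2·1·23}·(+1)^1·(+1)^2 = +1.
|Ram(-13, 25143261)| = 2, even; anisotropic at {3, 43}.

[3, 43]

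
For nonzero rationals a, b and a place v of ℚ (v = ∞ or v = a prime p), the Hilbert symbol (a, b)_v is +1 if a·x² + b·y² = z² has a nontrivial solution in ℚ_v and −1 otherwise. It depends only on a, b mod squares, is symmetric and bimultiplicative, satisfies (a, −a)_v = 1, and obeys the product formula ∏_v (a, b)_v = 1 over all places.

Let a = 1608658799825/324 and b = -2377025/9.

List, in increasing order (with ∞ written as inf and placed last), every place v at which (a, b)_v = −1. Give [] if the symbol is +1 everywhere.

[7, 17]

(a, b) ≡ (17, -329) mod (ℚ^×)²; places V = {2, 3, 5, 7, 11, 17, 47, ∞}.
(a,b)_2: α=-2, β=0; u≡1, v≡7 (mod 8); ε(u)ε(v)=0·1, αω(v)=-2·0, βω(u)=0·0; sum ≡ 0  ⇒  +1.
(a,b)_47: α=2, u≡18; β=1, v≡31 (mod 47); (18|47)=+1, (31|47)=-1; sign (−1)^0·+1^1·-1^2 = +1.
(a,b)_3: α=-4, u≡2; β=-2, v≡1 (mod 3); (2|3)=-1, (1|3)=+1; sign (−1)^0·-1^-2·+1^-4 = +1.
(a,b)_5: α=2, u≡2; β=2, v≡1 (mod 5); (2|5)=-1, (1|5)=+1; sign (−1)^0·-1^2·+1^2 = +1.
(a,b)_7: α=2, u≡5; β=1, v≡1 (mod 7); (5|7)=-1, (1|7)=+1; sign (−1)^0·-1^1·+1^2 = -1.
(a,b)_∞: sgn(17)=+, sgn(-329)=−, so +1.
(a,b)_11: α=2, u≡2; β=0, v≡1 (mod 11); (2|11)=-1, (1|11)=+1; sign (−1)^0·-1^0·+1^2 = +1.
(a,b)_17: α=3, u≡15; β=2, v≡6 (mod 17); (15|17)=+1, (6|17)=-1; sign (−1)^0·+1^2·-1^3 = -1.
|Ram(17, -329)| = 2, even; anisotropic at {7, 17}.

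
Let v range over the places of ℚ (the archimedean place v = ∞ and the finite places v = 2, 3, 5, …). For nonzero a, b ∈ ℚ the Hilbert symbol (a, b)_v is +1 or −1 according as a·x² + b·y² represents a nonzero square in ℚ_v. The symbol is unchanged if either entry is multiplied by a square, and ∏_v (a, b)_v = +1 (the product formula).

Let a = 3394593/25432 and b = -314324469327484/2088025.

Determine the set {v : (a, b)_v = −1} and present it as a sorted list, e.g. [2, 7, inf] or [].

(a, b) ≡ (15686, -31) mod (ℚ^×)²; places V = {2, 3, 5, 7, 11, 17, 23, 29, 31, ∞}.
(a,b)_11: α=-1, u≡2; β=2, v≡6 (mod 11); (2|11)=-1, (6|11)=-1; sign (−1)^0·-1^2·-1^-1 = -1.
(a,b)_∞: sgn(15686)=+, sgn(-31)=−, so +1.
(a,b)_7: α=0, u≡6; β=2, v≡2 (mod 7); (6|7)=-1, (2|7)=+1; sign (−1)^0·-1^2·+1^0 = +1.
(a,b)_3: α=2, u≡2; β=0, v≡2 (mod 3); (2|3)=-1, (2|3)=-1; sign (−1)^0·-1^0·-1^2 = +1.
(a,b)_29: α=0, u≡2; β=2, v≡3 (mod 29); (2|29)=-1, (3|29)=-1; sign (−1)^0·-1^2·-1^0 = +1.
(a,b)_17: α=-2, u≡11; β=-4, v≡3 (mod 17); (11|17)=-1, (3|17)=-1; sign (−1)^0·-1^-4·-1^-2 = +1.
(a,b)_23: α=3, u≡11; β=2, v≡17 (mod 23); (11|23)=-1, (17|23)=-1; sign (−1)^0·-1^2·-1^3 = -1.
(a,b)_5: α=0, u≡4; β=-2, v≡1 (mod 5); (4|5)=+1, (1|5)=+1; sign (−1)^0·+1^-2·+1^0 = +1.
(a,b)_31: α=1, u≡19; β=3, v≡12 (mod 31); (19|31)=+1, (12|31)=-1; sign (−1)^1·+1^3·-1^1 = +1.
(a,b)_2: α=-3, β=2; u≡3, v≡1 (mod 8); ε(u)ε(v)=1·0, αω(v)=-3·0, βω(u)=2·1; sum ≡ 0  ⇒  +1.
Ram(15686, -31) = {11, 23}; no ℚ_11-point on the conic.

[11, 23]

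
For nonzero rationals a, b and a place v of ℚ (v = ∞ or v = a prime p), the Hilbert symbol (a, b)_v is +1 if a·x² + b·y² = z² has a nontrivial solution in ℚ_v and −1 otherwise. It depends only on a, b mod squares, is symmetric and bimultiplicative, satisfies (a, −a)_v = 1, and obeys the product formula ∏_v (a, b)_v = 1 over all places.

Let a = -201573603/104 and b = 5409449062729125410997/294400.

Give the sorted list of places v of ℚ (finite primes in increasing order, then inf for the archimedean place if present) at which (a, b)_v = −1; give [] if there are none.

(a, b) ≡ (-16302, 124982) mod (ℚ^×)²; places V = {2, 3, 5, 7, 11, 13, 19, 23, ∞}.
(a,b)_19: α=1, u≡5; β=3, v≡5 (mod 19); (5|19)=+1, (5|19)=+1; sign (−1)^1·+1^3·+1^1 = -1.
(a,b)_13: α=-1, u≡2; β=1, v≡6 (mod 13); (2|13)=-1, (6|13)=-1; sign (−1)^0·-1^1·-1^-1 = +1.
(a,b)_∞: sgn(-16302)=−, sgn(124982)=+, so +1.
(a,b)_5: α=0, u≡3; β=-2, v≡2 (mod 5); (3|5)=-1, (2|5)=-1; sign (−1)^0·-1^-2·-1^0 = +1.
(a,b)_3: α=9, u≡2; β=18, v≡2 (mod 3); (2|3)=-1, (2|3)=-1; sign (−1)^0·-1^18·-1^9 = -1.
(a,b)_11: α=1, u≡1; β=3, v≡6 (mod 11); (1|11)=+1, (6|11)=-1; sign (−1)^1·+1^3·-1^1 = +1.
(a,b)_23: α=0, u≡14; β=-1, v≡8 (mod 23); (14|23)=-1, (8|23)=+1; sign (−1)^0·-1^-1·+1^0 = -1.
(a,b)_7: α=2, u≡1; β=6, v≡1 (mod 7); (1|7)=+1, (1|7)=+1; sign (−1)^0·+1^6·+1^2 = +1.
(a,b)_2: α=-3, β=-9; u≡1, v≡3 (mod 8); ε(u)ε(v)=0·1, αω(v)=-3·1, βω(u)=-9·0; sum ≡ 1  ⇒  -1.
(-16302, 124982 / ℚ) ramifies at {2, 3, 19, 23}: a division algebra.

[2, 3, 19, 23]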